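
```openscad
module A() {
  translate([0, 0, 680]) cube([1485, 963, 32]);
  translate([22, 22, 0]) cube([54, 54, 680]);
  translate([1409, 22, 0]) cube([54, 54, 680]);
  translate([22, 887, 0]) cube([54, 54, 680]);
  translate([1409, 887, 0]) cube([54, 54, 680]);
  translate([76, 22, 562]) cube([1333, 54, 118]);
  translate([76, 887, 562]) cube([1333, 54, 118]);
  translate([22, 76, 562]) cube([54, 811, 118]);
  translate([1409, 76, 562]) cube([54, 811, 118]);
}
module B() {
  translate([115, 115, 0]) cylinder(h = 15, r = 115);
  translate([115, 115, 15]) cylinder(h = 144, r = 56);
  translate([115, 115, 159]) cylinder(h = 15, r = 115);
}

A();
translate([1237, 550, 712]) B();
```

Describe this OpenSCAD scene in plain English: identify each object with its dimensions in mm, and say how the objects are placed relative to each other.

A is a table with a 1485×963 mm rectangular top, 32 mm thick, top surface at z = 712 mm, supported by four 54×54 mm square legs, each inset 22 mm from the nearest pair of top edges, running from the floor. Four apron rails, 54 mm thick and 118 mm tall, run between adjacent legs with their top edges flush with the underside of the top and their outer faces flush with the legs' outer faces.

B is a spool: two coaxial disc flanges of radius 115 mm and thickness 15 mm, joined by a core cylinder of radius 56 mm and height 144 mm. The lower flange rests on z = 0 and the three cylinders share a vertical axis.

The spool is on top of the table.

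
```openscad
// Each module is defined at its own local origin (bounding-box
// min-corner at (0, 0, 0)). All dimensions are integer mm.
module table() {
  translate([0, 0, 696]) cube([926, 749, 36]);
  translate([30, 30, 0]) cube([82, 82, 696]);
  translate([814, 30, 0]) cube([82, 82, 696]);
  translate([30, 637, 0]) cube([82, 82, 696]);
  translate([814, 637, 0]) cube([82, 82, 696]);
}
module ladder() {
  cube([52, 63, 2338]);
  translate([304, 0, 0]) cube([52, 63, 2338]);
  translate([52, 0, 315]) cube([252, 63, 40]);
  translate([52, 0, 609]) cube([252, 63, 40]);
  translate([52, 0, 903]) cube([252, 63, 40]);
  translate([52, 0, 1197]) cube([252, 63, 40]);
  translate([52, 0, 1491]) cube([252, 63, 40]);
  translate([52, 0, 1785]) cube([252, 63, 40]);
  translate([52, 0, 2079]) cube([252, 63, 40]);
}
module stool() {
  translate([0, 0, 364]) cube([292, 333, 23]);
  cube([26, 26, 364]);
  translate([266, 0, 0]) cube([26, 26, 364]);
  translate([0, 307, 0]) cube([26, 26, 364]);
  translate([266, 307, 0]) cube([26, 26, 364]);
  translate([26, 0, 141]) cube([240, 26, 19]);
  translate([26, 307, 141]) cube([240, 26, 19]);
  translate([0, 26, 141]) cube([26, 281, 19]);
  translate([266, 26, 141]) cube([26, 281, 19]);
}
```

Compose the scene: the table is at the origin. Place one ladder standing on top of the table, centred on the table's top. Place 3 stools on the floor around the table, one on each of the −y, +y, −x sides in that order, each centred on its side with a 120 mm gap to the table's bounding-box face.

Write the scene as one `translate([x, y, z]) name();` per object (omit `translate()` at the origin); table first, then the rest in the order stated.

table();
translate([285, 343, 732]) ladder();
translate([317, -453, 0]) stool();
translate([317, 869, 0]) stool();
translate([-412, 208, 0]) stool();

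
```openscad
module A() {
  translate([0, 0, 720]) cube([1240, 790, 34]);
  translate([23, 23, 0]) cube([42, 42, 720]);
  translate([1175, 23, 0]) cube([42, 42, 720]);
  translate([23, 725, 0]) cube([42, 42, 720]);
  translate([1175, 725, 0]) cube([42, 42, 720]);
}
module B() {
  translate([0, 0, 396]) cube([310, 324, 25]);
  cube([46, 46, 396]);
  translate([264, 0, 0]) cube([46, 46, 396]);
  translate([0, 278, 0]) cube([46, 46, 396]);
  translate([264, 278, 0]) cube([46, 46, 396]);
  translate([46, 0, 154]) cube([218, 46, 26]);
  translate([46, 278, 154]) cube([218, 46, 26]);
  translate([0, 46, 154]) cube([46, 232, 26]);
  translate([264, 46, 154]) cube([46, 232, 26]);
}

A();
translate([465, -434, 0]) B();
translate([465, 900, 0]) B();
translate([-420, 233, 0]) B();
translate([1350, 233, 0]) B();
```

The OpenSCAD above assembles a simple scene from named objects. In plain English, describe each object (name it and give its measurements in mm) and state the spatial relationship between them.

A is a table: top 1240 mm (x) × 790 mm (y), 34 mm thick, upper face at z = 754 mm, on four 42×42 mm square legs, each inset 23 mm from the nearest pair of top edges, running from z = 0 to the bottom of the top.

B is a four-legged stool. The seat is a 310×324×25 mm slab whose top surface is at z = 421 mm; four square legs, each 46×46 mm in cross-section, run from the floor (z = 0) to the underside of the seat, each flush with a corner of the seat. Four stretchers, 46 mm wide and 26 mm tall, connect adjacent legs with their undersides at z = 154 mm, each running between the inner faces of the legs it joins and aligned with the legs' outer faces on the other axis.

Four stools sit around the table at the −y, +y, −x, +x sides.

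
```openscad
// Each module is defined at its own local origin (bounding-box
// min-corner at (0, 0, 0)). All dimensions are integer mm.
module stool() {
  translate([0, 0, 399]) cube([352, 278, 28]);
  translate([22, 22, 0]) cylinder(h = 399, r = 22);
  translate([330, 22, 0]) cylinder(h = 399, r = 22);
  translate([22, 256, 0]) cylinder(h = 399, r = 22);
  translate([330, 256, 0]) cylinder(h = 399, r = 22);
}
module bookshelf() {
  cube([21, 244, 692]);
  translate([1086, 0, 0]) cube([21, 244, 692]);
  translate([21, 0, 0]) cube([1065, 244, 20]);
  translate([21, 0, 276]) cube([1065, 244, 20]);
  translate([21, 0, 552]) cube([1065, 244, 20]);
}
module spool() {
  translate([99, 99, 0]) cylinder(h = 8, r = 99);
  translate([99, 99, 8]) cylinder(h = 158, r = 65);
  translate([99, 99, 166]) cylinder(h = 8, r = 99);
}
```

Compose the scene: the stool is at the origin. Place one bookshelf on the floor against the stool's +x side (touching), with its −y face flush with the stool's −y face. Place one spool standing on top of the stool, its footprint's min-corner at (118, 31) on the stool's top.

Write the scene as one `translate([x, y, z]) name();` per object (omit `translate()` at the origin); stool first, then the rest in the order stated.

stool();
translate([352, 0, 0]) bookshelf();
translate([118, 31, 427]) spool();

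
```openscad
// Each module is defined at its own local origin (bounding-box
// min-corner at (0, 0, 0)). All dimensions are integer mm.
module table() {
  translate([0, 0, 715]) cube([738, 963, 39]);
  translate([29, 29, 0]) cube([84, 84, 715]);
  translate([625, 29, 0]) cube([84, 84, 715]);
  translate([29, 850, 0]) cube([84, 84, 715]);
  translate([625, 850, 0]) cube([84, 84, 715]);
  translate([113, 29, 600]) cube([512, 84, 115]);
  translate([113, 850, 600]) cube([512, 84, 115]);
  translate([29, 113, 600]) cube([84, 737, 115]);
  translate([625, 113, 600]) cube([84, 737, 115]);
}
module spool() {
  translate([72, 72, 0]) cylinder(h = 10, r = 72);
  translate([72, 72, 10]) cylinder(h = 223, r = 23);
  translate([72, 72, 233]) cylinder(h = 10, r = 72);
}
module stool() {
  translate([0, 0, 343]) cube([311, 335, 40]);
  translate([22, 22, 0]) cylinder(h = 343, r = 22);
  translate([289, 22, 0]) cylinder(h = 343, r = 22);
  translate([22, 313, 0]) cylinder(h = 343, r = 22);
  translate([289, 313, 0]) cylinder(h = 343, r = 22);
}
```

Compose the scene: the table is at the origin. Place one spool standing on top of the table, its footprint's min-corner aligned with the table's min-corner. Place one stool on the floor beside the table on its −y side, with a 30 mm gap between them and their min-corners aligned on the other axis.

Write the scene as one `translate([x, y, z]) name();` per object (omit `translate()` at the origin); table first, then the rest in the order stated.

table();
translate([0, 0, 754]) spool();
translate([0, -365, 0]) stool();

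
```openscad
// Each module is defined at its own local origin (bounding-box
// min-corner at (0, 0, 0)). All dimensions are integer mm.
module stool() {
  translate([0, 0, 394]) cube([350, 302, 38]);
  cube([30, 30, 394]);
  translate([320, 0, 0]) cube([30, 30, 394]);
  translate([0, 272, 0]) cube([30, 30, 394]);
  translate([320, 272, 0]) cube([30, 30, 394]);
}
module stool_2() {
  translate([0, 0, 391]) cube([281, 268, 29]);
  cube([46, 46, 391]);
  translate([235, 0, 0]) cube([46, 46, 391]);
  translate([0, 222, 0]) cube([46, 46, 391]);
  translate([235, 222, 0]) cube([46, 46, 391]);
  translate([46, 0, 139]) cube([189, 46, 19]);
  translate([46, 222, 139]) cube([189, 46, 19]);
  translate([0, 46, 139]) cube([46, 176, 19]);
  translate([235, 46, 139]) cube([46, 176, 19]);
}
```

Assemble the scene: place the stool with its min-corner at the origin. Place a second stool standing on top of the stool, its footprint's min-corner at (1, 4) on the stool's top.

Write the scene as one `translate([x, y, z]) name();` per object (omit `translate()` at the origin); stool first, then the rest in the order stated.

stool();
translate([1, 4, 432]) stool_2();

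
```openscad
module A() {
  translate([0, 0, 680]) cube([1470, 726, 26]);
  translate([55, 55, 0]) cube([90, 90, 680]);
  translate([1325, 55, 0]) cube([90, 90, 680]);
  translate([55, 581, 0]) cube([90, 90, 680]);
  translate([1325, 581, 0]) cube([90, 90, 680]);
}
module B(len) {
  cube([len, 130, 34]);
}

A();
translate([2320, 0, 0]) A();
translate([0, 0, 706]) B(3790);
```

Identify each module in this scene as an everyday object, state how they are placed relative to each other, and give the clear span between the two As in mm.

Second table starts at x = 2320; first ends at x = 1470; clear span = 2320 − 1470 = 850 mm.

A is a table. B is a beam. A beam spans the tops of two tables. The clear span between the two tables is 850 mm.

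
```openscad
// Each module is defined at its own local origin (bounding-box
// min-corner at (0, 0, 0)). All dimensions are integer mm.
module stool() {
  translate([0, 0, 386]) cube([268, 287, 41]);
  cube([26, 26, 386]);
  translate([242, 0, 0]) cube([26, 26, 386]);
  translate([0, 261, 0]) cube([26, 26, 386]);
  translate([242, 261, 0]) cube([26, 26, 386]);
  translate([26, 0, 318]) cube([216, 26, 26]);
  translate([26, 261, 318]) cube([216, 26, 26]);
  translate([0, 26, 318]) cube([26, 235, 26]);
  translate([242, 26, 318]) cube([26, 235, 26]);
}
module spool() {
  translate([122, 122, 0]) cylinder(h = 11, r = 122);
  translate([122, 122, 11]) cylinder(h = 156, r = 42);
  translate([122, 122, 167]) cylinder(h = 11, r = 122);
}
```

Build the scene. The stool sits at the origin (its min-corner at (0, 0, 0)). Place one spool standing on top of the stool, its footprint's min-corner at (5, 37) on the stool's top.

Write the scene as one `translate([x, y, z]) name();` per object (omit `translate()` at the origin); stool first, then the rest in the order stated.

stool();
translate([5, 37, 427]) spool();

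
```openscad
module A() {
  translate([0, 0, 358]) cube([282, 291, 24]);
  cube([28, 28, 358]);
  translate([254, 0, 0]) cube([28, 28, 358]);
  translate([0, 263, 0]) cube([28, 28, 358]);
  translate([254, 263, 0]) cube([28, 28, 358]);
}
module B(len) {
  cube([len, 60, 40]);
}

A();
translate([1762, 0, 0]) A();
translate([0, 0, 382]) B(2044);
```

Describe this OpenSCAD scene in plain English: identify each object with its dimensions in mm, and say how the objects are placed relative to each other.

A is a four-legged stool. The seat is a 282×291×24 mm slab whose top surface is at z = 382 mm; four square legs, each 28×28 mm in cross-section, run from the floor (z = 0) to the underside of the seat, each flush with a corner of the seat.

B is a rectangular beam 2044 mm long (x), 60 mm deep (y), 40 mm thick (z).

The beam spans the tops of two stools placed 1480 mm apart, resting at z = 382 mm.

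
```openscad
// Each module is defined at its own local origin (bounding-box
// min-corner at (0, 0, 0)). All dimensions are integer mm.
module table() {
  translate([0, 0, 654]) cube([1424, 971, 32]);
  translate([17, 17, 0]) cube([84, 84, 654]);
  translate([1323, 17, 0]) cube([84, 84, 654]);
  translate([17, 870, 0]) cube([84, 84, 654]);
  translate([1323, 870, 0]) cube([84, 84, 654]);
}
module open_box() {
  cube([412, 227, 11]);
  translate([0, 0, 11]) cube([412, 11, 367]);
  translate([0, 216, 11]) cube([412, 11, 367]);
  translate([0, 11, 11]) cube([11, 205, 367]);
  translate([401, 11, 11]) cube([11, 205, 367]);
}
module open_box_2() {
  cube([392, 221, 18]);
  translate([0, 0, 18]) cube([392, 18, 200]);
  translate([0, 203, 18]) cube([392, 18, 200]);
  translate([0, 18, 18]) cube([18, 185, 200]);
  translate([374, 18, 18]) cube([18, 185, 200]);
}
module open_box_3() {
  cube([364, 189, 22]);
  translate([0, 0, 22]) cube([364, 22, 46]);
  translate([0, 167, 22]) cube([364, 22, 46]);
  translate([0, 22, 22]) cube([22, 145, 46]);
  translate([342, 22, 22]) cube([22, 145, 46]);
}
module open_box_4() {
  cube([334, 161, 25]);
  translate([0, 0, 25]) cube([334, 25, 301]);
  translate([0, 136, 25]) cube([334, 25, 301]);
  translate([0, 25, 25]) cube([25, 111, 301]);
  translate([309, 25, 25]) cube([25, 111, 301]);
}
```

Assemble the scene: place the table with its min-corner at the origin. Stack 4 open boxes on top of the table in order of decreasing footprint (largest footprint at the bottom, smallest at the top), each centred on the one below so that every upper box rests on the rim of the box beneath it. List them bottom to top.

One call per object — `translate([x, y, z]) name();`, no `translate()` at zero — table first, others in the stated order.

table();
translate([506, 372, 686]) open_box();
translate([516, 375, 1064]) open_box_2();
translate([530, 391, 1282]) open_box_3();
translate([545, 405, 1350]) open_box_4();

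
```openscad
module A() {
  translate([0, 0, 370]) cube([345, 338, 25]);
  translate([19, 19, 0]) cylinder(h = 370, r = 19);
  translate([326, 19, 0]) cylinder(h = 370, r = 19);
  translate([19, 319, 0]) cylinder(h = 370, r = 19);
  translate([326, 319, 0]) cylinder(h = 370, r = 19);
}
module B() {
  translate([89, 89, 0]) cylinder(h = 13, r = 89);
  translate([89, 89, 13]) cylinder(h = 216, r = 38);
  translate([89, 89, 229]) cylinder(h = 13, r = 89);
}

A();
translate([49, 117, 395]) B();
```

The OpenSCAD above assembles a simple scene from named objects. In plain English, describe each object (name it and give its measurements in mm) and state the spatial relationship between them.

A is a simple wooden stool: a rectangular seat 345 mm (x) by 338 mm (y), 25 mm thick, top face at z = 395 mm, on four round legs, each 38 mm in diameter. The legs rest on z = 0, each leg's axis is inset half a diameter from the nearest pair of seat edges (so the leg's bounding box is flush with the corner).

B is a spool: two coaxial disc flanges of radius 89 mm and thickness 13 mm, joined by a core cylinder of radius 38 mm and height 216 mm. The lower flange rests on z = 0 and the three cylinders share a vertical axis.

The spool is on top of the stool.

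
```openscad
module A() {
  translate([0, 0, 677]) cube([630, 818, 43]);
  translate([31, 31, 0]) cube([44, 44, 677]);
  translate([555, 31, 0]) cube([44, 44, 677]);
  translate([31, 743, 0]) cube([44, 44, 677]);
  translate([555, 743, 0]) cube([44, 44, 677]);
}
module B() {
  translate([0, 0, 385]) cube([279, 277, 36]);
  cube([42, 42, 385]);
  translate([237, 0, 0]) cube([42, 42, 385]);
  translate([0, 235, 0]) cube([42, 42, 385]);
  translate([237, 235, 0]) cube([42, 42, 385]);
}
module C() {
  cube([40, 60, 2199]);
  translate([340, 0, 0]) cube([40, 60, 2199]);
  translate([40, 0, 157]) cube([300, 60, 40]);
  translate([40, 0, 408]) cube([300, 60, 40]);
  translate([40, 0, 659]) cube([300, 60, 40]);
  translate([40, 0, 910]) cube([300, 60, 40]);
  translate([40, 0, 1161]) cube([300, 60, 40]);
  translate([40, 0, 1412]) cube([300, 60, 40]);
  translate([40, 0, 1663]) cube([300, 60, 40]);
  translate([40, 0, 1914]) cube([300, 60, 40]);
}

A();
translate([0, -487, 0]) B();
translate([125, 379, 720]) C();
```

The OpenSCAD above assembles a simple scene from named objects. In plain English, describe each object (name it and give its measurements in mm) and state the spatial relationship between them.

A is a table: top 630 mm (x) × 818 mm (y), 43 mm thick, upper face at z = 720 mm, on four 44×44 mm square legs, each inset 31 mm from the nearest pair of top edges, running from z = 0 to the bottom of the top.

B is a four-legged stool. The seat is 279×277 mm, 36 mm thick, top at z = 421 mm. It stands on four square legs, each 42×42 mm in cross-section, from z = 0 to the seat underside, each flush with a corner of the seat.

C is a wooden ladder with two side rails of 40×60 mm section and 2199 mm height, set 380 mm apart overall. Between them run 8 rectangular rungs (60 mm deep, 40 mm thick), front faces flush with the rails' −y face. The bottom of the first rung is 157 mm above the floor and each subsequent rung is 251 mm higher than the one below.

The stool is on the floor beside the table on its −y side. The ladder is on top of the table, centred.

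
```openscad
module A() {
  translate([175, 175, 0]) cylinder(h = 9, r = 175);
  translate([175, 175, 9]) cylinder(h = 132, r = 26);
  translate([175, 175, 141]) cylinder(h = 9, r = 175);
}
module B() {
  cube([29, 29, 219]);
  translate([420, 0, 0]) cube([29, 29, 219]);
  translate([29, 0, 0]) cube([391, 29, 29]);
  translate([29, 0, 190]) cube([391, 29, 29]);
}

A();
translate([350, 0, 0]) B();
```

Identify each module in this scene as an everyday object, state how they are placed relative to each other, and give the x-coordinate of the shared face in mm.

A is a spool. B is a picture frame. The picture frame is against the spool's +x side, with their −y faces flush. The x-coordinate of the shared face is 350 mm.

The spool's +x face and the picture frame's −x face are both at x = 350 mm.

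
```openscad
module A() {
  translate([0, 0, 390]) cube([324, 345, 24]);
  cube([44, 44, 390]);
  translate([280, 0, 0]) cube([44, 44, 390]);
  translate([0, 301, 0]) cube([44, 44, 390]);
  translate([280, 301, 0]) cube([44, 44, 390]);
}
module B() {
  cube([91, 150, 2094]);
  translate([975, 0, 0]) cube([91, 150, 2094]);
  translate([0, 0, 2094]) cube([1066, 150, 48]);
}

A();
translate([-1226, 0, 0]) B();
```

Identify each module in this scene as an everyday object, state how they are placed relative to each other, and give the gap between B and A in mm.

The door frame's nearest face is 160 mm from the stool's −x face.

A is a stool. B is a door frame. The door frame is on the floor beside the stool on its −x side. The gap between the door frame and the stool is 160 mm.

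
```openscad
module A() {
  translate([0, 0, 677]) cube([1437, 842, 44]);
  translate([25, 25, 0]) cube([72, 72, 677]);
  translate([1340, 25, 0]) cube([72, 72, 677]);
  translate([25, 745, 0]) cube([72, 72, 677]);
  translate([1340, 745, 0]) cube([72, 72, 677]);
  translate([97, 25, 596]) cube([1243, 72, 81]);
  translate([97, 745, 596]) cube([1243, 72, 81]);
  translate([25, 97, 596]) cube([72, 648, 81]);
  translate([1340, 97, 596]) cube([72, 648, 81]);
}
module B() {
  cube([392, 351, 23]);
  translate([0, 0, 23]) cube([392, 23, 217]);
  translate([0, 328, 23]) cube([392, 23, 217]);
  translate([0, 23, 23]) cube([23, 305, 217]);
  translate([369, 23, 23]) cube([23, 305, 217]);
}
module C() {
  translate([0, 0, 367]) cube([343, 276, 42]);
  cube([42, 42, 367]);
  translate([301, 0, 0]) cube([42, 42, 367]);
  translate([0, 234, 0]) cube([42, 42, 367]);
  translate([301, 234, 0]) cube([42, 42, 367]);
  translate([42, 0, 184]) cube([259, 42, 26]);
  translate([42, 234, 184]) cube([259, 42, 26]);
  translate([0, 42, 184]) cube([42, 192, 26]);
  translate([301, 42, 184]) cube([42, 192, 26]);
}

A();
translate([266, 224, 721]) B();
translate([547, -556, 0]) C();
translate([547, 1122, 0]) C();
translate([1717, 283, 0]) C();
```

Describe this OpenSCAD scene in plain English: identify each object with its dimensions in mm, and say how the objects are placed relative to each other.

A is a rectangular dining table. The top is 1437×842×44 mm with its upper surface at z = 721 mm. It stands on four 72×72 mm square legs, each inset 25 mm from the nearest pair of top edges, running from the floor to the underside of the top. Four apron rails, 72 mm thick and 81 mm tall, run between adjacent legs with their top edges flush with the underside of the top and their outer faces flush with the legs' outer faces.

B is an open storage box with external size 392×351×240 mm and wall thickness 23 mm (the base is also 23 mm thick). The base covers the whole footprint; the four walls stand on the base, with the y-facing walls full-width and the x-facing walls fitting between their inner faces.

C is a simple wooden stool: a rectangular seat 343 mm (x) by 276 mm (y), 42 mm thick, top face at z = 409 mm, on four square legs, each 42×42 mm in cross-section. The legs rest on z = 0, each flush with a corner of the seat. Four stretchers, 42 mm wide and 26 mm tall, connect adjacent legs with their undersides at z = 184 mm, each running between the inner faces of the legs it joins and aligned with the legs' outer faces on the other axis.

The open box is on top of the table. Three stools sit around the table at the −y, +y, +x sides.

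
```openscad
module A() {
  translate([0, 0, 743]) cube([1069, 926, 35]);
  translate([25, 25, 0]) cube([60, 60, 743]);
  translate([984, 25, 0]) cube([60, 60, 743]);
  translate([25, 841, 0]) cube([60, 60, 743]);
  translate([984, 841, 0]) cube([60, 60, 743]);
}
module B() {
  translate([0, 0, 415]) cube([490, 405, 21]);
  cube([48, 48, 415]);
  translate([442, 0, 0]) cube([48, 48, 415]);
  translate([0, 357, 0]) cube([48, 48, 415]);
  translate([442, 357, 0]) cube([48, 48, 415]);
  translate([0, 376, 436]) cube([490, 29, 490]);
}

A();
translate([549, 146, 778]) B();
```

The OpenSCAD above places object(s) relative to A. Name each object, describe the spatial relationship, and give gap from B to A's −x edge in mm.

A is a table. B is a chair. The chair is on top of the table. The gap from the chair to the table's −x edge is 549 mm.

The chair's min-x is at 549; the table's min-x is 0; gap = 549 mm.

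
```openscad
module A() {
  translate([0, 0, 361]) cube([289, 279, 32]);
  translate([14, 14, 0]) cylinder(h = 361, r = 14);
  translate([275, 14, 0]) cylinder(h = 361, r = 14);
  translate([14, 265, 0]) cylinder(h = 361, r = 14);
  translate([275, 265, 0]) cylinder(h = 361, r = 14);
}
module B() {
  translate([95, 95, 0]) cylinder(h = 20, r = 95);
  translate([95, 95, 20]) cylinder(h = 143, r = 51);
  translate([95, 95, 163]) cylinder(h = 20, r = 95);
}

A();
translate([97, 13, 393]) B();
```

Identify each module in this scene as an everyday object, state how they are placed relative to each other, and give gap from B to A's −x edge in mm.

A is a stool. B is a spool. The spool is on top of the stool. The gap from the spool to the stool's −x edge is 97 mm.

The spool's min-x is at 97; the stool's min-x is 0; gap = 97 mm.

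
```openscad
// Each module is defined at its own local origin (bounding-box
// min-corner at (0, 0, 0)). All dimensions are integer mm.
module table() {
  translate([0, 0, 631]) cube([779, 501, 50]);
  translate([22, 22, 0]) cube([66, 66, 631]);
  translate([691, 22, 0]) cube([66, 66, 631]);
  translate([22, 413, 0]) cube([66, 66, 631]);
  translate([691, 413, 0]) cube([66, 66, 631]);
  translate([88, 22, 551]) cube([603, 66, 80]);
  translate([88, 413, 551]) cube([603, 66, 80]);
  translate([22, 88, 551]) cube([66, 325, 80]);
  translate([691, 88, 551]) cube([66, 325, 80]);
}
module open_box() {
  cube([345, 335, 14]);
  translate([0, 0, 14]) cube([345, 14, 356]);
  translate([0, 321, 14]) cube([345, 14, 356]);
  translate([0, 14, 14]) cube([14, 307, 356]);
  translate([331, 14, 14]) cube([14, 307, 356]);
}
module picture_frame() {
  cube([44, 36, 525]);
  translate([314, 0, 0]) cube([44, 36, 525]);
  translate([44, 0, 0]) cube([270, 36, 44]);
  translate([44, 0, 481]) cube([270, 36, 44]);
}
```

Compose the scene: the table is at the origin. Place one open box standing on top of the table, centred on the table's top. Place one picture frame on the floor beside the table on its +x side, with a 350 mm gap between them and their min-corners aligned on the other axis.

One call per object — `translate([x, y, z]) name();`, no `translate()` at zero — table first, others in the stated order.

table();
translate([217, 83, 681]) open_box();
translate([1129, 0, 0]) picture_frame();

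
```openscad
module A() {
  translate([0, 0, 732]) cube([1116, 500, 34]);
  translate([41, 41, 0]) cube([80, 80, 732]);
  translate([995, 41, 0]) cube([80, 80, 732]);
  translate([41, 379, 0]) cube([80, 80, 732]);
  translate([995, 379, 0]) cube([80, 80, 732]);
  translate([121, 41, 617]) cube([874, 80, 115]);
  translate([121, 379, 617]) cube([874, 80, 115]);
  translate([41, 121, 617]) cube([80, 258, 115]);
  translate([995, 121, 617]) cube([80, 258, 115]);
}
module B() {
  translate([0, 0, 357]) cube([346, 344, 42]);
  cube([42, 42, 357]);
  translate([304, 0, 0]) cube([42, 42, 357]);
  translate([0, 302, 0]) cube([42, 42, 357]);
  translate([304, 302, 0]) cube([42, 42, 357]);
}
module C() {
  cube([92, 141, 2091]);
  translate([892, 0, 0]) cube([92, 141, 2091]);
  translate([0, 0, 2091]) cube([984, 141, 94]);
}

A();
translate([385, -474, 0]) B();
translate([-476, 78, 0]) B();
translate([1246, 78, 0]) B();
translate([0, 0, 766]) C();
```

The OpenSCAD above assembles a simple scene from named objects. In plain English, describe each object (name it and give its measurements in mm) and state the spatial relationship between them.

A is a table with a 1116×500 mm rectangular top, 34 mm thick, top surface at z = 766 mm, supported by four 80×80 mm square legs, each inset 41 mm from the nearest pair of top edges, running from the floor. Four apron rails, 80 mm thick and 115 mm tall, run between adjacent legs with their top edges flush with the underside of the top and their outer faces flush with the legs' outer faces.

B is a simple wooden stool: a rectangular seat 346 mm (x) by 344 mm (y), 42 mm thick, top face at z = 399 mm, on four square legs, each 42×42 mm in cross-section. The legs rest on z = 0, each flush with a corner of the seat.

C is a door frame. The clear opening is 800 mm wide and 2091 mm high. Two 92 mm wide jambs, 141 mm deep, stand either side of the opening from the floor to the top of the opening. A 94 mm thick head sits across the top of both jambs, spanning the full outside width of the frame.

Three stools sit around the table at the −y, −x, +x sides. The door frame is on top of the table.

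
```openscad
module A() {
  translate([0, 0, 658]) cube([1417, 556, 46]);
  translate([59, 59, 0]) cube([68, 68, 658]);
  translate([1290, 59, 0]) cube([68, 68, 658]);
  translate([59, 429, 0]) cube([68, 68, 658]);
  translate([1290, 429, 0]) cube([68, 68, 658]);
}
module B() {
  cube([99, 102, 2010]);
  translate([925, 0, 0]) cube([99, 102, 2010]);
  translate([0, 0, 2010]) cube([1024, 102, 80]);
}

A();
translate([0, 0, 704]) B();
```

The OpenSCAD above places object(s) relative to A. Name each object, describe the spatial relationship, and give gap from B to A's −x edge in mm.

A is a table. B is a door frame. The door frame is on top of the table. The gap from the door frame to the table's −x edge is 0 mm.

The door frame's min-x is at 0; the table's min-x is 0; gap = 0 mm.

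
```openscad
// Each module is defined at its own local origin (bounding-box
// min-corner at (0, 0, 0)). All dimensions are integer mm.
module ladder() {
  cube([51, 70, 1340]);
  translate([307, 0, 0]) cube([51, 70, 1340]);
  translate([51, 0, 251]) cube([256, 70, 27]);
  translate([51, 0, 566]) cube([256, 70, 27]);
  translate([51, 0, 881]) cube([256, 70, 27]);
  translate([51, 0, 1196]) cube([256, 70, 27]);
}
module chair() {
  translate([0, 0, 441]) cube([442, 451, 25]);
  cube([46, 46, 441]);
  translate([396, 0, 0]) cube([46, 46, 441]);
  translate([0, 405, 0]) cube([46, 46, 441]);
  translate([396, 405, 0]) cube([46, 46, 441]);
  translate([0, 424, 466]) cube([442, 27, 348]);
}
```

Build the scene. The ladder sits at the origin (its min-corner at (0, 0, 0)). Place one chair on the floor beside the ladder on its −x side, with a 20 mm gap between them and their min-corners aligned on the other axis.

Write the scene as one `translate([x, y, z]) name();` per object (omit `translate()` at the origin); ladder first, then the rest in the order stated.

ladder();
translate([-462, 0, 0]) chair();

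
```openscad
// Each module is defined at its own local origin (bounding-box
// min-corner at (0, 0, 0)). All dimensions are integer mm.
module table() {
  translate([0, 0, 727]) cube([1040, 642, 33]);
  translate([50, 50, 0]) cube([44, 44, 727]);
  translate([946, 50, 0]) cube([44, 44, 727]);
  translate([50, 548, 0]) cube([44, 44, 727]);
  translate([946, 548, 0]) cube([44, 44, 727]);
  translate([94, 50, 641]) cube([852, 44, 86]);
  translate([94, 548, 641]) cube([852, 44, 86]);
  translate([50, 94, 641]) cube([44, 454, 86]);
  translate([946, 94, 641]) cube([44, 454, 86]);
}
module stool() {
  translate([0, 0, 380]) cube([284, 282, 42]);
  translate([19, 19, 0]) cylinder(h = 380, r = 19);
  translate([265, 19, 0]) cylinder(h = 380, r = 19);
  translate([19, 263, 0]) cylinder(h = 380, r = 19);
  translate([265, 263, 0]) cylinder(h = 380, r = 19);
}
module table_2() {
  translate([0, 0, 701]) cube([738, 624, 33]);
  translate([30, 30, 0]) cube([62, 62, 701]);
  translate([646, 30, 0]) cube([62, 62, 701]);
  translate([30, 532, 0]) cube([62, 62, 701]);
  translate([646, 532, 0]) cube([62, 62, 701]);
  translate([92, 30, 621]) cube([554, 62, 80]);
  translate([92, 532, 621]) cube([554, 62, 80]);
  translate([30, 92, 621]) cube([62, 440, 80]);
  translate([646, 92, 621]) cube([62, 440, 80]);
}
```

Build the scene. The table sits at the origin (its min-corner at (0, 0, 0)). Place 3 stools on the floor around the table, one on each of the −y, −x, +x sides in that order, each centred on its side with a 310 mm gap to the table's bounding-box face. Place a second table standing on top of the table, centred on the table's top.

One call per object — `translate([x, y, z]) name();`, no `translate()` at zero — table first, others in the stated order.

table();
translate([378, -592, 0]) stool();
translate([-594, 180, 0]) stool();
translate([1350, 180, 0]) stool();
translate([151, 9, 760]) table_2();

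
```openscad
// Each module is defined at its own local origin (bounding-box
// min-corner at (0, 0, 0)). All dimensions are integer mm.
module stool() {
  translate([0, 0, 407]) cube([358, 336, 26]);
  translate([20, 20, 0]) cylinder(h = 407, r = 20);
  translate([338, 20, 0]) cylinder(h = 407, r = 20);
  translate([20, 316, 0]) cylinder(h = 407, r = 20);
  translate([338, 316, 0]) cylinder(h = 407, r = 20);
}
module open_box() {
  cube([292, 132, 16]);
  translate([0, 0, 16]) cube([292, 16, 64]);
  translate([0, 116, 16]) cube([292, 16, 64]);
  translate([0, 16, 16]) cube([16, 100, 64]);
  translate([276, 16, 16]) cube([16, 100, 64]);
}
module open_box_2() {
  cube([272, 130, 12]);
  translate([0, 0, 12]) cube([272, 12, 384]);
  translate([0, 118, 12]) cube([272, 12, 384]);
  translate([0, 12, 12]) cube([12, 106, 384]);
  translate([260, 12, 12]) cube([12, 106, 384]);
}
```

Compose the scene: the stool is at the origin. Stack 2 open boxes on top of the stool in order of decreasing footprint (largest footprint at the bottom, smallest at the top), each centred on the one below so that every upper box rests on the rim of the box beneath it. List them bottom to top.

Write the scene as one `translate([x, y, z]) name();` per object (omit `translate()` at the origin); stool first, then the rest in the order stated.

stool();
translate([33, 102, 433]) open_box();
translate([43, 103, 513]) open_box_2();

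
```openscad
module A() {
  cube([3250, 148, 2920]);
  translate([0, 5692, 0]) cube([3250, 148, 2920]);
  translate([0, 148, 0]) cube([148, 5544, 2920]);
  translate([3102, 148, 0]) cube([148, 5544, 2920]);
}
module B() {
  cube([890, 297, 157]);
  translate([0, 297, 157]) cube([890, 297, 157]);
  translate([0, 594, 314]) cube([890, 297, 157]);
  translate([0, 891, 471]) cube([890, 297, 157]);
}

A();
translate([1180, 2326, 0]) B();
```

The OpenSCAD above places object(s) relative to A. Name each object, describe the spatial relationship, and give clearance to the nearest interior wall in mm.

A is a house frame. B is a staircase. The staircase sits inside the house frame, centred. The clearance to the nearest interior wall is 1032 mm.

Clearances: x = 1032, y = 2178; minimum 1032 mm.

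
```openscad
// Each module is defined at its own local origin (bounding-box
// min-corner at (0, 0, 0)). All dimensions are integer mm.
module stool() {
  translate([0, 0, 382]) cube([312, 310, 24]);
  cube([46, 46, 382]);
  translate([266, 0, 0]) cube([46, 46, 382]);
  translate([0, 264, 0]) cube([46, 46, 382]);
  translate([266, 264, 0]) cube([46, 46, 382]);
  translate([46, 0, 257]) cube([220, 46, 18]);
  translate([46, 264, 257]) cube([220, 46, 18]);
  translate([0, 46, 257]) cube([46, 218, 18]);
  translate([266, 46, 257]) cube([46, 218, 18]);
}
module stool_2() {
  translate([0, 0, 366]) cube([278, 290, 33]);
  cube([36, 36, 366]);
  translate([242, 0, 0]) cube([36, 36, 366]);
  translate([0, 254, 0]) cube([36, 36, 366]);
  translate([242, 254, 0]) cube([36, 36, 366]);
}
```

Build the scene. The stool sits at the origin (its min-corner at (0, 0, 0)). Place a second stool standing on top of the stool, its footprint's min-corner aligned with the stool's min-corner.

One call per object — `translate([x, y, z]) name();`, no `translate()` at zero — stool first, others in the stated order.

stool();
translate([0, 0, 406]) stool_2();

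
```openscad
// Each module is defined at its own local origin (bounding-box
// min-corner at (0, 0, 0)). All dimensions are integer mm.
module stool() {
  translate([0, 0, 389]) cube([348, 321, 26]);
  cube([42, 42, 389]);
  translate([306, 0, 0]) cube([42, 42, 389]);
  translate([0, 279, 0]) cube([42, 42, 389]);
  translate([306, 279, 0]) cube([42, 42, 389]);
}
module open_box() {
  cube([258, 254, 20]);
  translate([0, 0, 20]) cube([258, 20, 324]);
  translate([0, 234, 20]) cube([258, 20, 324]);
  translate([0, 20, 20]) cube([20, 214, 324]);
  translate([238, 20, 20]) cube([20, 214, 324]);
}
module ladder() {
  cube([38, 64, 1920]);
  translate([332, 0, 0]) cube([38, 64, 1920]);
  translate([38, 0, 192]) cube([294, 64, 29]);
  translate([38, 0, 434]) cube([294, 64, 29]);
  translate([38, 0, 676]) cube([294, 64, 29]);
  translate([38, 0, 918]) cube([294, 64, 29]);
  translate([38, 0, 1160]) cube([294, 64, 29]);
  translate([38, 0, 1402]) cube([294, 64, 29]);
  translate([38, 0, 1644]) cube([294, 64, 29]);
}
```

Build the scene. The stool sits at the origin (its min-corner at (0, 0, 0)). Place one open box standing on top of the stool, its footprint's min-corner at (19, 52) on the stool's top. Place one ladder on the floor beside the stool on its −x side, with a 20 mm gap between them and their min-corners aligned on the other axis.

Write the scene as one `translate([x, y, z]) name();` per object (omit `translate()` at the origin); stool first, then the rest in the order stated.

stool();
translate([19, 52, 415]) open_box();
translate([-390, 0, 0]) ladder();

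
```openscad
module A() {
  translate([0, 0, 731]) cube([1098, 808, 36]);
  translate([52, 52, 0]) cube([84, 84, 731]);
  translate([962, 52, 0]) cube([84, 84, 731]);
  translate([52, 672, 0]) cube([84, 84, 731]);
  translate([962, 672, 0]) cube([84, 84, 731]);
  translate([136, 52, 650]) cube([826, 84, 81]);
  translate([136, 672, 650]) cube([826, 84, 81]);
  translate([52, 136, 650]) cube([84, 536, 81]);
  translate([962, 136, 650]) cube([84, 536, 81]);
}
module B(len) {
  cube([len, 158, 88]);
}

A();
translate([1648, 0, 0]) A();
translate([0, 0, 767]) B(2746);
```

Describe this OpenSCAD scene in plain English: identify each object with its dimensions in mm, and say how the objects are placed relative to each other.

A is a table: top 1098 mm (x) × 808 mm (y), 36 mm thick, upper face at z = 767 mm, on four 84×84 mm square legs, each inset 52 mm from the nearest pair of top edges, running from z = 0 to the bottom of the top. Four apron rails, 84 mm thick and 81 mm tall, run between adjacent legs with their top edges flush with the underside of the top and their outer faces flush with the legs' outer faces.

B is a rectangular beam 2746 mm long (x), 158 mm deep (y), 88 mm thick (z).

The beam spans the tops of two tables placed 550 mm apart, resting at z = 767 mm.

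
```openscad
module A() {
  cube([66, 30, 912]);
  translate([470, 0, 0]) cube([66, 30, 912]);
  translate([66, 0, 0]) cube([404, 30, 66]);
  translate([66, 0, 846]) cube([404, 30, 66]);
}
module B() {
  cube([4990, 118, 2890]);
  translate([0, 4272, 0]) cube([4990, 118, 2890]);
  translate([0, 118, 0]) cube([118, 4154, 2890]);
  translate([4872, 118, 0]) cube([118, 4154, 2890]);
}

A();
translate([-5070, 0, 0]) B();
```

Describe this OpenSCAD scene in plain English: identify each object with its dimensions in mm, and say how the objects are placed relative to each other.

A is a picture frame with a 404×780 mm rectangular opening (x by z) and a uniform 66 mm border on every side. Frame depth is 30 mm along y. It is built from two vertical stiles running the full outside height and two horizontal rails spanning the gap between the stiles.

B is a box-shaped house frame (walls only): outside footprint 4990×4390 mm, wall height 2890 mm, wall thickness 118 mm. The two y-facing walls run the full x-width; the two x-facing walls fit between the inner faces of the y-facing walls.

The house frame is on the floor beside the picture frame on its −x side.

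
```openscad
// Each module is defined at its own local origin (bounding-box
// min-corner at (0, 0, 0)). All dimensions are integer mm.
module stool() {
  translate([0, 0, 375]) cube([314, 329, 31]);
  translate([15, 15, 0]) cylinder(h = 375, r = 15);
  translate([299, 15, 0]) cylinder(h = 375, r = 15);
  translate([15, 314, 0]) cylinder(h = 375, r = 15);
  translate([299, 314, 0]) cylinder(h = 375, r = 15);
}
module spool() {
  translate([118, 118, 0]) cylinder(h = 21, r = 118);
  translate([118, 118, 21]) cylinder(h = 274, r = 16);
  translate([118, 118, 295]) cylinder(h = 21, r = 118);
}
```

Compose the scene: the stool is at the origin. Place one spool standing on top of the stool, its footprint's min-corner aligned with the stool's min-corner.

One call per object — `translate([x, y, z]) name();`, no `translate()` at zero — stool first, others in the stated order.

stool();
translate([0, 0, 406]) spool();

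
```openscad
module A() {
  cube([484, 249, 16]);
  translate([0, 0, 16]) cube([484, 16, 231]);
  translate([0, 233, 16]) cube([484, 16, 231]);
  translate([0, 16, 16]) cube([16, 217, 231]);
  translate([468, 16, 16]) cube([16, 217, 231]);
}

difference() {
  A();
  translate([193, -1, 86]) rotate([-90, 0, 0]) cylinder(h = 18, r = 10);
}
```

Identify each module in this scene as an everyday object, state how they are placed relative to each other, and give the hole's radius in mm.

The subtracted cylinder has r = 10 mm.

A is an open box. The open box has a circular hole through its front wall. The hole's radius is 10 mm.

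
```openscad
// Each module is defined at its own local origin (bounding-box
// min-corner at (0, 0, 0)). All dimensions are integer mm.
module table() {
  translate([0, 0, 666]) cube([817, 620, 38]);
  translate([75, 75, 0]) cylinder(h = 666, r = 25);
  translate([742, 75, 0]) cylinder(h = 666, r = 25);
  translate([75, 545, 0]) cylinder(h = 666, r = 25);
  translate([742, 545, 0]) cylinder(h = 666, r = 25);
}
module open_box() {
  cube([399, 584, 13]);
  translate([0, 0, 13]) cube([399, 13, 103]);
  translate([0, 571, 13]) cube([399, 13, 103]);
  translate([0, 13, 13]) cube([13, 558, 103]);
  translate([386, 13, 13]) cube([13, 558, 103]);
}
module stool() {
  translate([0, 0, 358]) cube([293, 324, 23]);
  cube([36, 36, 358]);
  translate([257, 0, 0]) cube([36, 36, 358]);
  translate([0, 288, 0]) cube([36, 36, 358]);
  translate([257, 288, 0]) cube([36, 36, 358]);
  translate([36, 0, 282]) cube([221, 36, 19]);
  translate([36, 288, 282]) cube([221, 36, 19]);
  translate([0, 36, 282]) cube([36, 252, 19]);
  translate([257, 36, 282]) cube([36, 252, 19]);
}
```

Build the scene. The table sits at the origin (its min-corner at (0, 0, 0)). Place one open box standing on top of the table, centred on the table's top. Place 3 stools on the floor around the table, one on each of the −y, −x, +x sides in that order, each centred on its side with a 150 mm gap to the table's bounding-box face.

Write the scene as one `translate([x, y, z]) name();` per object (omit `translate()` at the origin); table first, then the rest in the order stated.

table();
translate([209, 18, 704]) open_box();
translate([262, -474, 0]) stool();
translate([-443, 148, 0]) stool();
translate([967, 148, 0]) stool();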